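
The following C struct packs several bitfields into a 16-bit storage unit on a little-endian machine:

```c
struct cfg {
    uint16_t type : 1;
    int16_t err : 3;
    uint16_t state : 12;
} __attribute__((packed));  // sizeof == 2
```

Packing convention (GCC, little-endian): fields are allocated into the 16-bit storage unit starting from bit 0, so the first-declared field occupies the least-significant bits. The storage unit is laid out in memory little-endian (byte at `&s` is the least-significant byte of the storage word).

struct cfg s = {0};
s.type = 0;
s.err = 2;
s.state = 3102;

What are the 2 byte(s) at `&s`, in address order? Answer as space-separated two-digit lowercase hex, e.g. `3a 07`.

e4 c1

type (1b) val=0 bits=0x0 at bit 0: 0x0000
err (3b) val=2 bits=0x2 at bit 1: 0x0004
state (12b) val=3102 bits=0xc1e at bit 4: 0xc1e4
word = 0xc1e4 → little-endian bytes:
  [0]=0xe4  [1]=0xc1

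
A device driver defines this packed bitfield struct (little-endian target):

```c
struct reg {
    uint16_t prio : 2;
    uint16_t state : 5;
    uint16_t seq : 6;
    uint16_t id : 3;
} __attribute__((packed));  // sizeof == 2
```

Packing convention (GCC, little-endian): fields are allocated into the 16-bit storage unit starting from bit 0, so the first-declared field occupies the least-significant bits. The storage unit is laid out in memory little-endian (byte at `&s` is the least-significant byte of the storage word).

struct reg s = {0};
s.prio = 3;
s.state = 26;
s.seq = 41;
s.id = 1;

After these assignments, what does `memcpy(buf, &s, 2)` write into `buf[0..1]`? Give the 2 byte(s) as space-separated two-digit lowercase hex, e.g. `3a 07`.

eb 34

prio:2 = 3 → 0x3 << 0 → word 0x0003
state:5 = 26 → 0x1a << 2 → word 0x006b
seq:6 = 41 → 0x29 << 7 → word 0x14eb
id:3 = 1 → 0x1 << 13 → word 0x34eb
word = 0x34eb → little-endian bytes:
  [0]=0xeb  [1]=0x34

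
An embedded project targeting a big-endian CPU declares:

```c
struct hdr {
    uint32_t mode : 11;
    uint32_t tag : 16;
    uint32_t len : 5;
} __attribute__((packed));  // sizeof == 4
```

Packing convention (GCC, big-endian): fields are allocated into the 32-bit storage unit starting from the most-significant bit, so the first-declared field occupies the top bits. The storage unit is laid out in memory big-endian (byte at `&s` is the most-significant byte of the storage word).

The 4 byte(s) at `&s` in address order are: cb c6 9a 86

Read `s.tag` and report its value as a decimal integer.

[0]=0xcb [1]=0xc6 [2]=0x9a [3]=0x86 (big-endian) → word 0xcbc69a86
mode [21+:11] = (word>>21) & 0x7ff = 1630
tag [5+:16] = (word>>5) & 0xffff = 13524  ←
len [0+:5] = (word>>0) & 0x1f = 6

13524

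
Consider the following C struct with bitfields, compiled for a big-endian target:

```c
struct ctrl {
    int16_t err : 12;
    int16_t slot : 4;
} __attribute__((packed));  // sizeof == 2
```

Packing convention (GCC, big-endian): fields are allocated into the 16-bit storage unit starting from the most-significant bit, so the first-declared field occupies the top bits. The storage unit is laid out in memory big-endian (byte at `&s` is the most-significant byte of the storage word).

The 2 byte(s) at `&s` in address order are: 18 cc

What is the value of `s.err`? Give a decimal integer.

396

[0]=0x18 [1]=0xcc (big-endian) → word 0x18cc
err [4+:12] = (word>>4) & 0xfff = 396  ←
slot [0+:4] = (word>>0) & 0xf = 12
err signed 12b, MSB=0: value = 396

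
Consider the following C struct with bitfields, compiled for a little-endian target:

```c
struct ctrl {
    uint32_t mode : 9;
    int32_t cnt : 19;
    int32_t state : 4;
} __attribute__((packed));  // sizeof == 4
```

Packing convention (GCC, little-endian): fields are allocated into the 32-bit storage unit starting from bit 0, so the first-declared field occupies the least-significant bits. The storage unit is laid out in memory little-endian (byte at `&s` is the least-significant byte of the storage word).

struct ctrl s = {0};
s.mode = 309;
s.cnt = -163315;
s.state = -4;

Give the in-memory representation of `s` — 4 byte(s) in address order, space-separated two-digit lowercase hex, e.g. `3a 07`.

mode:9 = 309 → 0x135 << 0 → word 0x00000135
cnt:19 = -163315 → 0x5820d << 9 → word 0x0b041b35
state:4 = -4 → 0xc << 28 → word 0xcb041b35
word = 0xcb041b35 → little-endian bytes:
  [0]=0x35  [1]=0x1b  [2]=0x04  [3]=0xcb

35 1b 04 cb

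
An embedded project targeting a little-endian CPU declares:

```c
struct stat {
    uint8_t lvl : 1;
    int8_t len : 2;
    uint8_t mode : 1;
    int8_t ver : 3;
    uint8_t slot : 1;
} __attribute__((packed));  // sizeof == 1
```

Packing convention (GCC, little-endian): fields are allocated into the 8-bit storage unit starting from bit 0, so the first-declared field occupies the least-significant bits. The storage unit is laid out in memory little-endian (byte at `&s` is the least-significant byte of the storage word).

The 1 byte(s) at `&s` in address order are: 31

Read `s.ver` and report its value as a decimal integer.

[0]=0x31 (little-endian) → word 0x31
lvl:1 @ bit 0 → (0x31>>0)&0x1 = 0x1
len:2 @ bit 1 → (0x31>>1)&0x3 = 0x0
mode:1 @ bit 3 → (0x31>>3)&0x1 = 0x0
ver:3 @ bit 4 → (0x31>>4)&0x7 = 0x3  ←
slot:1 @ bit 7 → (0x31>>7)&0x1 = 0x0
ver signed 3b, MSB=0: value = 3

3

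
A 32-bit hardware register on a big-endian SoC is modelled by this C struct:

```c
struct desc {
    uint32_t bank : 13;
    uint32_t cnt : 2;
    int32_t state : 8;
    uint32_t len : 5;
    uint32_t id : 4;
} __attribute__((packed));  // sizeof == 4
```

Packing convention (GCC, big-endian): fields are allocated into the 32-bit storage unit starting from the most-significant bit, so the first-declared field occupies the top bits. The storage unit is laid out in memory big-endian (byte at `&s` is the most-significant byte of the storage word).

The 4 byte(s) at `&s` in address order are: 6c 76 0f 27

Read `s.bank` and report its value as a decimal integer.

3470

[0]=0x6c [1]=0x76 [2]=0x0f [3]=0x27 (big-endian) → word 0x6c760f27
bank [19+:13] = (word>>19) & 0x1fff = 3470  ←
cnt [17+:2] = (word>>17) & 0x3 = 3
state [9+:8] = (word>>9) & 0xff = 7
len [4+:5] = (word>>4) & 0x1f = 18
id [0+:4] = (word>>0) & 0xf = 7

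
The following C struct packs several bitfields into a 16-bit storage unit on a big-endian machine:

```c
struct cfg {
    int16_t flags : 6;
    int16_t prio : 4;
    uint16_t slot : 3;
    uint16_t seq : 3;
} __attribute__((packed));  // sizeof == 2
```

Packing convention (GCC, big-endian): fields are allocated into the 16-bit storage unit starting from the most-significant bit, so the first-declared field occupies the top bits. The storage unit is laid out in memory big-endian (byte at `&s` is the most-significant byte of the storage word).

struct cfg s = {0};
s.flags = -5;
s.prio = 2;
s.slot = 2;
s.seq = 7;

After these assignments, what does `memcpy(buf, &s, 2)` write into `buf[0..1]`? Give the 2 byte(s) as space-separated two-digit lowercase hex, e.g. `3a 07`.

[10+:6] flags=-5 & 0x3f = 0x3b; word=0xec00
[6+:4] prio=2 & 0xf = 0x2; word=0xec80
[3+:3] slot=2 & 0x7 = 0x2; word=0xec90
[0+:3] seq=7 & 0x7 = 0x7; word=0xec97
word = 0xec97 → big-endian bytes:
  [0]=0xec  [1]=0x97

ec 97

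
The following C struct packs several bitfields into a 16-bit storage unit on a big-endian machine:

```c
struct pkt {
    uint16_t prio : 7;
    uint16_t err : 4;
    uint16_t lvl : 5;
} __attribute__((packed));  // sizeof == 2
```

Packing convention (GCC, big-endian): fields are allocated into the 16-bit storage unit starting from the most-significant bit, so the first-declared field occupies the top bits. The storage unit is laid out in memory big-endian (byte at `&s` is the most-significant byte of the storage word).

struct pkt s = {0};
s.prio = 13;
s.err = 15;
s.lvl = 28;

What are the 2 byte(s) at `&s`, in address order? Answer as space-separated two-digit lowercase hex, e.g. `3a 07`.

1b fc

prio (7b) val=13 bits=0xd at bit 9: 0x1a00
err (4b) val=15 bits=0xf at bit 5: 0x1be0
lvl (5b) val=28 bits=0x1c at bit 0: 0x1bfc
word = 0x1bfc → big-endian bytes:
  [0]=0x1b  [1]=0xfc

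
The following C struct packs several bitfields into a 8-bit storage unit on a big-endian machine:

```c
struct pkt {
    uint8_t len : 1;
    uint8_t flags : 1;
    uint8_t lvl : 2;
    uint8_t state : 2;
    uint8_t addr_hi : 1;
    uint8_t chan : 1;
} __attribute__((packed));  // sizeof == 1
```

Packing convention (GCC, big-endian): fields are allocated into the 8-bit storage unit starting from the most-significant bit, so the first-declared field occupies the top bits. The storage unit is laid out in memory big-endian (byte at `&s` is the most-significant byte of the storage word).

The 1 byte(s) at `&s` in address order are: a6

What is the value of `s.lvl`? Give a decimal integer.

2

[0]=0xa6 (big-endian) → word 0xa6
len:1 @ bit 7 → (0xa6>>7)&0x1 = 0x1
flags:1 @ bit 6 → (0xa6>>6)&0x1 = 0x0
lvl:2 @ bit 4 → (0xa6>>4)&0x3 = 0x2  ←
state:2 @ bit 2 → (0xa6>>2)&0x3 = 0x1
addr_hi:1 @ bit 1 → (0xa6>>1)&0x1 = 0x1
chan:1 @ bit 0 → (0xa6>>0)&0x1 = 0x0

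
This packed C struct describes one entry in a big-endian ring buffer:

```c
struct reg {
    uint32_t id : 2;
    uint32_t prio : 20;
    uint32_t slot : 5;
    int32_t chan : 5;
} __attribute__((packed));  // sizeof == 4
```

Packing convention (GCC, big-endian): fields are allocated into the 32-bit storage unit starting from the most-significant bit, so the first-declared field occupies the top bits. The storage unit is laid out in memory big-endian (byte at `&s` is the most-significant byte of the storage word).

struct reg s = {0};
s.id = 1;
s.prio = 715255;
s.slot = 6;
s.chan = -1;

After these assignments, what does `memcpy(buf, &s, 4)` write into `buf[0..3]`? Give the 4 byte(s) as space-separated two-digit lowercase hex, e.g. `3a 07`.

6b a7 dc df

id:2 = 1 → 0x1 << 30 → word 0x40000000
prio:20 = 715255 → 0xae9f7 << 10 → word 0x6ba7dc00
slot:5 = 6 → 0x6 << 5 → word 0x6ba7dcc0
chan:5 = -1 → 0x1f << 0 → word 0x6ba7dcdf
word = 0x6ba7dcdf → big-endian bytes:
  [0]=0x6b  [1]=0xa7  [2]=0xdc  [3]=0xdf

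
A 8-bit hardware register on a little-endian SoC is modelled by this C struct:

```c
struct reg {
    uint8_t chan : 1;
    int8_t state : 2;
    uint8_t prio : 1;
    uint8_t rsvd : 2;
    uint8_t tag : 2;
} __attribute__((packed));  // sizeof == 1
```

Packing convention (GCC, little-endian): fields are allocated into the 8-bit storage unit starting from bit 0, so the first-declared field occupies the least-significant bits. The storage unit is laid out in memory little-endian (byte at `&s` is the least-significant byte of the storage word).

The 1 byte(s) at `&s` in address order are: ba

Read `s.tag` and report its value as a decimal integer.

[0]=0xba (little-endian) → word 0xba
chan [0+:1] = (word>>0) & 0x1 = 0
state [1+:2] = (word>>1) & 0x3 = 1
prio [3+:1] = (word>>3) & 0x1 = 1
rsvd [4+:2] = (word>>4) & 0x3 = 3
tag [6+:2] = (word>>6) & 0x3 = 2  ←

2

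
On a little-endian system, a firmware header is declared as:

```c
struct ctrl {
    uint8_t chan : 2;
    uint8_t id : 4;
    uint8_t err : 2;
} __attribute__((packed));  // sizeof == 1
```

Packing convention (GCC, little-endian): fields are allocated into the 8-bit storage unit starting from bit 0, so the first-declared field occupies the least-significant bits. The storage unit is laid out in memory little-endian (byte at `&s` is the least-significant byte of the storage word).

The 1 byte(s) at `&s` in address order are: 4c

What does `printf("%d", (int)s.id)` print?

[0]=0x4c (little-endian) → word 0x4c
chan:2 @ bit 0 → (0x4c>>0)&0x3 = 0x0
id:4 @ bit 2 → (0x4c>>2)&0xf = 0x3  ←
err:2 @ bit 6 → (0x4c>>6)&0x3 = 0x1

3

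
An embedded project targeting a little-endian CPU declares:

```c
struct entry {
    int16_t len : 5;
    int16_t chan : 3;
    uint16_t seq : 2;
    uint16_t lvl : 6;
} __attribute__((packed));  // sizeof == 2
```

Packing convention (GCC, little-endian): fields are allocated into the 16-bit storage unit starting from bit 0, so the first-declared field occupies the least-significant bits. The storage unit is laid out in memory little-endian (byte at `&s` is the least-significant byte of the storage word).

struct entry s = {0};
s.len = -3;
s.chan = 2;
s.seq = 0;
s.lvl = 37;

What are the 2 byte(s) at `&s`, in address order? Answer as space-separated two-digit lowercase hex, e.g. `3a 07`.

5d 94

len:5 = -3 → 0x1d << 0 → word 0x001d
chan:3 = 2 → 0x2 << 5 → word 0x005d
seq:2 = 0 → 0x0 << 8 → word 0x005d
lvl:6 = 37 → 0x25 << 10 → word 0x945d
word = 0x945d → little-endian bytes:
  [0]=0x5d  [1]=0x94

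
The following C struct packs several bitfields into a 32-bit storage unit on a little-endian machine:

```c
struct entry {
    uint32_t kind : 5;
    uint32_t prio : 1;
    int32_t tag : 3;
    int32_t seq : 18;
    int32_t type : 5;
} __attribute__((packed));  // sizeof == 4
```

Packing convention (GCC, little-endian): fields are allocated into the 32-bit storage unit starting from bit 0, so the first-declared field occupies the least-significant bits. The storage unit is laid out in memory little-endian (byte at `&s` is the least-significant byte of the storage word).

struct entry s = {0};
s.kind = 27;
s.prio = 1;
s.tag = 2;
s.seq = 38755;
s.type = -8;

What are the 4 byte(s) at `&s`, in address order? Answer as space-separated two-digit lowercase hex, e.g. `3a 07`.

[0+:5] kind=27 & 0x1f = 0x1b; word=0x0000001b
[5+:1] prio=1 & 0x1 = 0x1; word=0x0000003b
[6+:3] tag=2 & 0x7 = 0x2; word=0x000000bb
[9+:18] seq=38755 & 0x3ffff = 0x9763; word=0x012ec6bb
[27+:5] type=-8 & 0x1f = 0x18; word=0xc12ec6bb
word = 0xc12ec6bb → little-endian bytes:
  [0]=0xbb  [1]=0xc6  [2]=0x2e  [3]=0xc1

bb c6 2e c1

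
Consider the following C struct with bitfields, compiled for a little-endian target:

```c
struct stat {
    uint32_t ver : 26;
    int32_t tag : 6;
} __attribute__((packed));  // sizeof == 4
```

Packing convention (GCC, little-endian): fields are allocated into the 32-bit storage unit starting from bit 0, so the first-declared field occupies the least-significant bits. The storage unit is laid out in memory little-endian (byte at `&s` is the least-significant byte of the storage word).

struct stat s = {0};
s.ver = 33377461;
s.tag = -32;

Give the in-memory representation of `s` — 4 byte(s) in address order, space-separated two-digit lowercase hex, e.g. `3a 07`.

b5 4c fd 81

[0+:26] ver=33377461 & 0x3ffffff = 0x1fd4cb5; word=0x01fd4cb5
[26+:6] tag=-32 & 0x3f = 0x20; word=0x81fd4cb5
word = 0x81fd4cb5 → little-endian bytes:
  [0]=0xb5  [1]=0x4c  [2]=0xfd  [3]=0x81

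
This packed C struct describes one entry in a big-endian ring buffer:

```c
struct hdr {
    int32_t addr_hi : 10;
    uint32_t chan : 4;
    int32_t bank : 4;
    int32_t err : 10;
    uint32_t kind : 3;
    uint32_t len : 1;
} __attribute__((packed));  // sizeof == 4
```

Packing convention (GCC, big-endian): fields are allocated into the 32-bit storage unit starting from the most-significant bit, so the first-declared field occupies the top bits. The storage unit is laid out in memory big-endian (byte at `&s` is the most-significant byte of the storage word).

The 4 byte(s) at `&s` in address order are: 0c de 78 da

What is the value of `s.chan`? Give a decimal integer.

7

[0]=0x0c [1]=0xde [2]=0x78 [3]=0xda (big-endian) → word 0x0cde78da
addr_hi [22+:10] = (word>>22) & 0x3ff = 51
chan [18+:4] = (word>>18) & 0xf = 7  ←
bank [14+:4] = (word>>14) & 0xf = 9
err [4+:10] = (word>>4) & 0x3ff = 909
kind [1+:3] = (word>>1) & 0x7 = 5
len [0+:1] = (word>>0) & 0x1 = 0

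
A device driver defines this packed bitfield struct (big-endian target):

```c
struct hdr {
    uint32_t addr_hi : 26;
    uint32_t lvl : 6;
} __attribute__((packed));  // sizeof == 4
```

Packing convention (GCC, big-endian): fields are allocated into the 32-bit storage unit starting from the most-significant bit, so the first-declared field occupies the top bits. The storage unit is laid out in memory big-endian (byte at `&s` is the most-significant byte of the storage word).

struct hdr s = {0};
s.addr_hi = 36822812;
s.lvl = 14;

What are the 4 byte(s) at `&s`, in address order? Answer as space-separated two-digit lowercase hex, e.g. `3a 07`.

addr_hi (26b) val=36822812 bits=0x231df1c at bit 6: 0x8c77c700
lvl (6b) val=14 bits=0xe at bit 0: 0x8c77c70e
word = 0x8c77c70e → big-endian bytes:
  [0]=0x8c  [1]=0x77  [2]=0xc7  [3]=0x0e

8c 77 c7 0e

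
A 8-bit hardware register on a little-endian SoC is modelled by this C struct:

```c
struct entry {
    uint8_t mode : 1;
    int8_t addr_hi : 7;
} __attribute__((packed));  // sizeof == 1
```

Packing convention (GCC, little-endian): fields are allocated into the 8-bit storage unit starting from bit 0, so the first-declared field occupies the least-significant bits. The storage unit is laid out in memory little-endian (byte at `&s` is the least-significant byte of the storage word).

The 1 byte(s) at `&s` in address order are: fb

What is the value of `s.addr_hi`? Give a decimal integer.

-3

[0]=0xfb (little-endian) → word 0xfb
mode:1 @ bit 0 → (0xfb>>0)&0x1 = 0x1
addr_hi:7 @ bit 1 → (0xfb>>1)&0x7f = 0x7d  ←
addr_hi signed 7b, MSB=1: 125 - 128 = -3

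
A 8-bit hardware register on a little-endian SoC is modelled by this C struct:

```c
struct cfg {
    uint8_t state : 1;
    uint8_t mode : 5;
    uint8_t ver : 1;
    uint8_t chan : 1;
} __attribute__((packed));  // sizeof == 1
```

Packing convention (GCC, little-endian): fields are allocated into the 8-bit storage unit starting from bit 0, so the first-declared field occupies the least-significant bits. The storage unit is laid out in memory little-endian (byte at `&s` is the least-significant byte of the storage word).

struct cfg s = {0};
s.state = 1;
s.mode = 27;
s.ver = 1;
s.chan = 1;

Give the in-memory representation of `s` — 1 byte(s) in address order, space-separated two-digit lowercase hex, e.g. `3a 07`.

state (1b) val=1 bits=0x1 at bit 0: 0x01
mode (5b) val=27 bits=0x1b at bit 1: 0x37
ver (1b) val=1 bits=0x1 at bit 6: 0x77
chan (1b) val=1 bits=0x1 at bit 7: 0xf7
word = 0xf7 → little-endian bytes:
  [0]=0xf7

f7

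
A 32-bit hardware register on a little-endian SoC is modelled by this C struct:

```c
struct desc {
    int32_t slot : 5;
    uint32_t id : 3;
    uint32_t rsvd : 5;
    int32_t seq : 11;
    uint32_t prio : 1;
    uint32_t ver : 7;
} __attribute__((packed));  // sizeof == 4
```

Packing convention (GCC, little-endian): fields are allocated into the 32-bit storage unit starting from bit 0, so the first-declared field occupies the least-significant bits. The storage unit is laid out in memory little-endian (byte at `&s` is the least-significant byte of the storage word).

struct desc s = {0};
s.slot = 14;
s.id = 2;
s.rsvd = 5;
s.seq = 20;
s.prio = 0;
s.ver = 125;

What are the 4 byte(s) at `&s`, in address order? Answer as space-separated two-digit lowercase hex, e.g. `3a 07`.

4e 85 02 fa

slot (5b) val=14 bits=0xe at bit 0: 0x0000000e
id (3b) val=2 bits=0x2 at bit 5: 0x0000004e
rsvd (5b) val=5 bits=0x5 at bit 8: 0x0000054e
seq (11b) val=20 bits=0x14 at bit 13: 0x0002854e
prio (1b) val=0 bits=0x0 at bit 24: 0x0002854e
ver (7b) val=125 bits=0x7d at bit 25: 0xfa02854e
word = 0xfa02854e → little-endian bytes:
  [0]=0x4e  [1]=0x85  [2]=0x02  [3]=0xfa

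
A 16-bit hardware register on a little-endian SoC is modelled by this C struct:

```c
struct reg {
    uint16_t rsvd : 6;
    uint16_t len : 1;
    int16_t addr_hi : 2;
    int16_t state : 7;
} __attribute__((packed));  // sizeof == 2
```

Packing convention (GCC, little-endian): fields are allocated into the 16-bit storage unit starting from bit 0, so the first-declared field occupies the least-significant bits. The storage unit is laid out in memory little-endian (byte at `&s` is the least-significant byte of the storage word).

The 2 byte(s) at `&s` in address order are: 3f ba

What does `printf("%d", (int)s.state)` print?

-35

[0]=0x3f [1]=0xba (little-endian) → word 0xba3f
rsvd:6 @ bit 0 → (0xba3f>>0)&0x3f = 0x3f
len:1 @ bit 6 → (0xba3f>>6)&0x1 = 0x0
addr_hi:2 @ bit 7 → (0xba3f>>7)&0x3 = 0x0
state:7 @ bit 9 → (0xba3f>>9)&0x7f = 0x5d  ←
state signed 7b, MSB=1: 93 - 128 = -35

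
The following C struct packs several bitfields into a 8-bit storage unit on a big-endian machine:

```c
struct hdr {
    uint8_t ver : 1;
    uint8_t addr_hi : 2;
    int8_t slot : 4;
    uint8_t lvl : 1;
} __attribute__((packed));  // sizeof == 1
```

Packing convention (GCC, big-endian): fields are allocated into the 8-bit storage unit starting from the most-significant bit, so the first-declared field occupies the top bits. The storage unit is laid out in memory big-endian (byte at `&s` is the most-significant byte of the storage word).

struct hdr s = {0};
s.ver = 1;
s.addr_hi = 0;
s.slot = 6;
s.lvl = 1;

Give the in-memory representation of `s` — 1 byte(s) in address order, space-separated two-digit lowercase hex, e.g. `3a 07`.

8d

[7+:1] ver=1 & 0x1 = 0x1; word=0x80
[5+:2] addr_hi=0 & 0x3 = 0x0; word=0x80
[1+:4] slot=6 & 0xf = 0x6; word=0x8c
[0+:1] lvl=1 & 0x1 = 0x1; word=0x8d
word = 0x8d → big-endian bytes:
  [0]=0x8d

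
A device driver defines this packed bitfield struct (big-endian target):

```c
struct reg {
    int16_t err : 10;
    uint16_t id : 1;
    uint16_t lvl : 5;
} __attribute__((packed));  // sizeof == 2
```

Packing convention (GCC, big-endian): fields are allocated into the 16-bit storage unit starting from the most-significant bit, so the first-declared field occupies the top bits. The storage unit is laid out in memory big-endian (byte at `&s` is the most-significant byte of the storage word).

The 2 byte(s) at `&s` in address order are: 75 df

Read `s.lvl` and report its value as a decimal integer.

31

[0]=0x75 [1]=0xdf (big-endian) → word 0x75df
err:10 @ bit 6 → (0x75df>>6)&0x3ff = 0x1d7
id:1 @ bit 5 → (0x75df>>5)&0x1 = 0x0
lvl:5 @ bit 0 → (0x75df>>0)&0x1f = 0x1f  ←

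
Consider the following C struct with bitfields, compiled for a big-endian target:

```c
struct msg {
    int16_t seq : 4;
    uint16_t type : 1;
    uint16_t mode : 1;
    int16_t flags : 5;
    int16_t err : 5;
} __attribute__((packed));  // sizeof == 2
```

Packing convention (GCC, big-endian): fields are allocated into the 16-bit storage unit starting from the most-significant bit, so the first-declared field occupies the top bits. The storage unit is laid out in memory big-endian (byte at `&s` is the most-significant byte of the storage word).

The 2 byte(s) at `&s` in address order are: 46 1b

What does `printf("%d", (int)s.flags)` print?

-16

[0]=0x46 [1]=0x1b (big-endian) → word 0x461b
seq:4 @ bit 12 → (0x461b>>12)&0xf = 0x4
type:1 @ bit 11 → (0x461b>>11)&0x1 = 0x0
mode:1 @ bit 10 → (0x461b>>10)&0x1 = 0x1
flags:5 @ bit 5 → (0x461b>>5)&0x1f = 0x10  ←
err:5 @ bit 0 → (0x461b>>0)&0x1f = 0x1b
flags signed 5b, MSB=1: 16 - 32 = -16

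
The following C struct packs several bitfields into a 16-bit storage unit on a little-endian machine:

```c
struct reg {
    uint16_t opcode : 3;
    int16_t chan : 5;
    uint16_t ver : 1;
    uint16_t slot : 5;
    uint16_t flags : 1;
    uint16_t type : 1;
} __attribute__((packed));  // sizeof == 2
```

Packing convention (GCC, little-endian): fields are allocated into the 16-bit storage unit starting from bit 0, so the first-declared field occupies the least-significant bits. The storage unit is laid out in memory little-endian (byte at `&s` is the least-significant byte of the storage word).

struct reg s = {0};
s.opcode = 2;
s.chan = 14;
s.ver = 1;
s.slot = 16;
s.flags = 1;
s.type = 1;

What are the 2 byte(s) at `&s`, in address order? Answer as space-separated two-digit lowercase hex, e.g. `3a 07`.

[0+:3] opcode=2 & 0x7 = 0x2; word=0x0002
[3+:5] chan=14 & 0x1f = 0xe; word=0x0072
[8+:1] ver=1 & 0x1 = 0x1; word=0x0172
[9+:5] slot=16 & 0x1f = 0x10; word=0x2172
[14+:1] flags=1 & 0x1 = 0x1; word=0x6172
[15+:1] type=1 & 0x1 = 0x1; word=0xe172
word = 0xe172 → little-endian bytes:
  [0]=0x72  [1]=0xe1

72 e1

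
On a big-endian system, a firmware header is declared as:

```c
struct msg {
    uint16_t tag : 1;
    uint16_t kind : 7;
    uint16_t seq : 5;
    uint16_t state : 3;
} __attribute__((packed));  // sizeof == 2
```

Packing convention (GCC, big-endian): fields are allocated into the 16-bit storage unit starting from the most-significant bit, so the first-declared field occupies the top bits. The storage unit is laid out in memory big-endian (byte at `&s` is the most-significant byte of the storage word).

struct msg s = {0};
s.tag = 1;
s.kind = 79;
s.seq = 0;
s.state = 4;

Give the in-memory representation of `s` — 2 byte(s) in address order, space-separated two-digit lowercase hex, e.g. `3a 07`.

[15+:1] tag=1 & 0x1 = 0x1; word=0x8000
[8+:7] kind=79 & 0x7f = 0x4f; word=0xcf00
[3+:5] seq=0 & 0x1f = 0x0; word=0xcf00
[0+:3] state=4 & 0x7 = 0x4; word=0xcf04
word = 0xcf04 → big-endian bytes:
  [0]=0xcf  [1]=0x04

cf 04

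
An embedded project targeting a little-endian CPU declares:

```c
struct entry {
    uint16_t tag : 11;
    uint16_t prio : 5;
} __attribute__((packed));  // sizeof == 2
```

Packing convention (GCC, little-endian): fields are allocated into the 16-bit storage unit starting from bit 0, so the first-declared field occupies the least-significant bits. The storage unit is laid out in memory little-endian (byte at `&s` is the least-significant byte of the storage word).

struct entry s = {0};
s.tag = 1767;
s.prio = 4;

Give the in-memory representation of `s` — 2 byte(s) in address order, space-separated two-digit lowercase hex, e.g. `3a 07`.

e7 26

[0+:11] tag=1767 & 0x7ff = 0x6e7; word=0x06e7
[11+:5] prio=4 & 0x1f = 0x4; word=0x26e7
word = 0x26e7 → little-endian bytes:
  [0]=0xe7  [1]=0x26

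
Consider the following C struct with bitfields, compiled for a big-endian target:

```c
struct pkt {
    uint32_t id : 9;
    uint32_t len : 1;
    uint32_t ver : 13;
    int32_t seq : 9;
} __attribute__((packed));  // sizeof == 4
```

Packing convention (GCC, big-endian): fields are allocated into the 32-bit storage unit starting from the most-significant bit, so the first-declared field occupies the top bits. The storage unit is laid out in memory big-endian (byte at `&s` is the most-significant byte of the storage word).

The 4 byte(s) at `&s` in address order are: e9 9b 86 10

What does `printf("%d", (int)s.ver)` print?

[0]=0xe9 [1]=0x9b [2]=0x86 [3]=0x10 (big-endian) → word 0xe99b8610
id:9 @ bit 23 → (0xe99b8610>>23)&0x1ff = 0x1d3
len:1 @ bit 22 → (0xe99b8610>>22)&0x1 = 0x0
ver:13 @ bit 9 → (0xe99b8610>>9)&0x1fff = 0xdc3  ←
seq:9 @ bit 0 → (0xe99b8610>>0)&0x1ff = 0x10

3523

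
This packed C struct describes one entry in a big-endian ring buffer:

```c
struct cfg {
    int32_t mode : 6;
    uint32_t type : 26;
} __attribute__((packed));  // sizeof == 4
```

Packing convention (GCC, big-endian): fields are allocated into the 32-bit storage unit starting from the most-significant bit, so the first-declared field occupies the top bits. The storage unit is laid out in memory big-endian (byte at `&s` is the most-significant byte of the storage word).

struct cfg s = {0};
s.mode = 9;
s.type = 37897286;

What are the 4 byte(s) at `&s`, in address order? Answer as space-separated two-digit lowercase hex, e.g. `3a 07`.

mode:6 = 9 → 0x9 << 26 → word 0x24000000
type:26 = 37897286 → 0x2424446 << 0 → word 0x26424446
word = 0x26424446 → big-endian bytes:
  [0]=0x26  [1]=0x42  [2]=0x44  [3]=0x46

26 42 44 46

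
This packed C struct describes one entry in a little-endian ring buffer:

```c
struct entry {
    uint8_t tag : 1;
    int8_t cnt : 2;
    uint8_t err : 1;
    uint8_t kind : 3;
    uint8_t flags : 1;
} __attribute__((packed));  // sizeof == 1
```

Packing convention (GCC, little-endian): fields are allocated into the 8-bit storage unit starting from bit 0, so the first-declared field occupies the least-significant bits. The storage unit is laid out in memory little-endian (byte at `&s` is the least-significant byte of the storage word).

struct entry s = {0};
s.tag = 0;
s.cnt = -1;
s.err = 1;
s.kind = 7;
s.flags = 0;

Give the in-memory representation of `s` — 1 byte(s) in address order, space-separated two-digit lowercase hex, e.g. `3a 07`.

7e

[0+:1] tag=0 & 0x1 = 0x0; word=0x00
[1+:2] cnt=-1 & 0x3 = 0x3; word=0x06
[3+:1] err=1 & 0x1 = 0x1; word=0x0e
[4+:3] kind=7 & 0x7 = 0x7; word=0x7e
[7+:1] flags=0 & 0x1 = 0x0; word=0x7e
word = 0x7e → little-endian bytes:
  [0]=0x7e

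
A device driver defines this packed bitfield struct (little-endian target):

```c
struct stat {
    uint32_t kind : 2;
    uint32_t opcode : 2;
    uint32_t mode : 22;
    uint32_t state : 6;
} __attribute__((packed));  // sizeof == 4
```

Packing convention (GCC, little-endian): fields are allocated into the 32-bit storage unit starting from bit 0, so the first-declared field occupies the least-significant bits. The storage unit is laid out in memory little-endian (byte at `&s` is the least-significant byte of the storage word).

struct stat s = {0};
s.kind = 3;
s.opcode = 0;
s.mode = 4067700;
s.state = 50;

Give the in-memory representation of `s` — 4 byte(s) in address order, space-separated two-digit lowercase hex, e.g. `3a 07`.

kind:2 = 3 → 0x3 << 0 → word 0x00000003
opcode:2 = 0 → 0x0 << 2 → word 0x00000003
mode:22 = 4067700 → 0x3e1174 << 4 → word 0x03e11743
state:6 = 50 → 0x32 << 26 → word 0xcbe11743
word = 0xcbe11743 → little-endian bytes:
  [0]=0x43  [1]=0x17  [2]=0xe1  [3]=0xcb

43 17 e1 cb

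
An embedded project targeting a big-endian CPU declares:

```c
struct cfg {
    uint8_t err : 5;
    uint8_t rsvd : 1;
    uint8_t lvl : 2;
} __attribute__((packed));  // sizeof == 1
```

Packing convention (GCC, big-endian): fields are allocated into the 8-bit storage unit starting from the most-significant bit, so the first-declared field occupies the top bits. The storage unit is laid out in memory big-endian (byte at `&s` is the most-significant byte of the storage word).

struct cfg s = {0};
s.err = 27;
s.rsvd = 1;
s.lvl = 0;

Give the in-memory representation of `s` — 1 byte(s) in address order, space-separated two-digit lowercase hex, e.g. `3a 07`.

err (5b) val=27 bits=0x1b at bit 3: 0xd8
rsvd (1b) val=1 bits=0x1 at bit 2: 0xdc
lvl (2b) val=0 bits=0x0 at bit 0: 0xdc
word = 0xdc → big-endian bytes:
  [0]=0xdc

dc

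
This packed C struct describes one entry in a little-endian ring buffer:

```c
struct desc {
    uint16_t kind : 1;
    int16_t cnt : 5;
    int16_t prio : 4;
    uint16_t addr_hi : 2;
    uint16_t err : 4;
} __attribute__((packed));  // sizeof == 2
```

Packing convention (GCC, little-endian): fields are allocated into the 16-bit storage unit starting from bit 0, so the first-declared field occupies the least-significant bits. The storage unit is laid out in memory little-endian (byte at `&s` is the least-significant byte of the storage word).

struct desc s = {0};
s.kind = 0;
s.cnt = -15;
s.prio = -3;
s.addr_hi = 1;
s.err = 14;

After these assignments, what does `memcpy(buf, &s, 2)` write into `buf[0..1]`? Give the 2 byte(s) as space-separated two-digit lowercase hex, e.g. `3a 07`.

[0+:1] kind=0 & 0x1 = 0x0; word=0x0000
[1+:5] cnt=-15 & 0x1f = 0x11; word=0x0022
[6+:4] prio=-3 & 0xf = 0xd; word=0x0362
[10+:2] addr_hi=1 & 0x3 = 0x1; word=0x0762
[12+:4] err=14 & 0xf = 0xe; word=0xe762
word = 0xe762 → little-endian bytes:
  [0]=0x62  [1]=0xe7

62 e7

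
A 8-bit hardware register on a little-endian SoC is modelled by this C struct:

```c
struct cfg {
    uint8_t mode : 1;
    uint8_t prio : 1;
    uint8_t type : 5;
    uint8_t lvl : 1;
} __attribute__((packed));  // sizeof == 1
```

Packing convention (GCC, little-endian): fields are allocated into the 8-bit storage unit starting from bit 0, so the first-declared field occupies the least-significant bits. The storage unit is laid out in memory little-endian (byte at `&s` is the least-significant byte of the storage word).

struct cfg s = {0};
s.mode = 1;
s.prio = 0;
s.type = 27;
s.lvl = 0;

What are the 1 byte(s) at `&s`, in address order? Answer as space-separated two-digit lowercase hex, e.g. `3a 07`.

mode:1 = 1 → 0x1 << 0 → word 0x01
prio:1 = 0 → 0x0 << 1 → word 0x01
type:5 = 27 → 0x1b << 2 → word 0x6d
lvl:1 = 0 → 0x0 << 7 → word 0x6d
word = 0x6d → little-endian bytes:
  [0]=0x6d

6d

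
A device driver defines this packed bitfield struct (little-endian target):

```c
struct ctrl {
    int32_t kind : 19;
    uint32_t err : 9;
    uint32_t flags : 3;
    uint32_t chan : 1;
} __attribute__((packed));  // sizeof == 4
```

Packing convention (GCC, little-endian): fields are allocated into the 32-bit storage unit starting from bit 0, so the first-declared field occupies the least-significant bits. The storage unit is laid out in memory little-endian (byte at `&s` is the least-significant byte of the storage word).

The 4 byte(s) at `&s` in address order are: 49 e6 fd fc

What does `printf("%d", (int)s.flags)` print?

7

[0]=0x49 [1]=0xe6 [2]=0xfd [3]=0xfc (little-endian) → word 0xfcfde649
kind [0+:19] = (word>>0) & 0x7ffff = 386633
err [19+:9] = (word>>19) & 0x1ff = 415
flags [28+:3] = (word>>28) & 0x7 = 7  ←
chan [31+:1] = (word>>31) & 0x1 = 1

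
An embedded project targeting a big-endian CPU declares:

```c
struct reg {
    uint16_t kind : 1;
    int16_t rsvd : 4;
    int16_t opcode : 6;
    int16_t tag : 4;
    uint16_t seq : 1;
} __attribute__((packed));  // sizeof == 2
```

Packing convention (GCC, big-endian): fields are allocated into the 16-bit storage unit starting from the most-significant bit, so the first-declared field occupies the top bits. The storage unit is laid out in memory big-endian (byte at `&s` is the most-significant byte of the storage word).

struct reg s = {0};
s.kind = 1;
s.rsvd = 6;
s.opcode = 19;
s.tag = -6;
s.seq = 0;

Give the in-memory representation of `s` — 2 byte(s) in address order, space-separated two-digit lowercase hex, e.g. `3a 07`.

b2 74

kind (1b) val=1 bits=0x1 at bit 15: 0x8000
rsvd (4b) val=6 bits=0x6 at bit 11: 0xb000
opcode (6b) val=19 bits=0x13 at bit 5: 0xb260
tag (4b) val=-6 bits=0xa at bit 1: 0xb274
seq (1b) val=0 bits=0x0 at bit 0: 0xb274
word = 0xb274 → big-endian bytes:
  [0]=0xb2  [1]=0x74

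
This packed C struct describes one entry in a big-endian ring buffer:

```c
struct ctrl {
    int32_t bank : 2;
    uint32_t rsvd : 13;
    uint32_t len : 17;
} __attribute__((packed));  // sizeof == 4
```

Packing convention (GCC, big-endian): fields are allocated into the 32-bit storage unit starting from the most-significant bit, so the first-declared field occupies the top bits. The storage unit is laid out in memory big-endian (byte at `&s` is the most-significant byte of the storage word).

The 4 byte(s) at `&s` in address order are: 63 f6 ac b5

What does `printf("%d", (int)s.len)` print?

[0]=0x63 [1]=0xf6 [2]=0xac [3]=0xb5 (big-endian) → word 0x63f6acb5
bank [30+:2] = (word>>30) & 0x3 = 1
rsvd [17+:13] = (word>>17) & 0x1fff = 4603
len [0+:17] = (word>>0) & 0x1ffff = 44213  ←

44213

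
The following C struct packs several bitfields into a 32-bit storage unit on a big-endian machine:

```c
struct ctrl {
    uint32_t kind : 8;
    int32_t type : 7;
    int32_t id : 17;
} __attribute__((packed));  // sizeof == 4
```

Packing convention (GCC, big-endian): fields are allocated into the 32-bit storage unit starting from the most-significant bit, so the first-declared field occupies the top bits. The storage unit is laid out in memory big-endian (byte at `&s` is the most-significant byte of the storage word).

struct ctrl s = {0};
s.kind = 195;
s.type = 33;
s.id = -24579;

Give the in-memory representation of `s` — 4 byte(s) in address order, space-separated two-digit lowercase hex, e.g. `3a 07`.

[24+:8] kind=195 & 0xff = 0xc3; word=0xc3000000
[17+:7] type=33 & 0x7f = 0x21; word=0xc3420000
[0+:17] id=-24579 & 0x1ffff = 0x19ffd; word=0xc3439ffd
word = 0xc3439ffd → big-endian bytes:
  [0]=0xc3  [1]=0x43  [2]=0x9f  [3]=0xfd

c3 43 9f fd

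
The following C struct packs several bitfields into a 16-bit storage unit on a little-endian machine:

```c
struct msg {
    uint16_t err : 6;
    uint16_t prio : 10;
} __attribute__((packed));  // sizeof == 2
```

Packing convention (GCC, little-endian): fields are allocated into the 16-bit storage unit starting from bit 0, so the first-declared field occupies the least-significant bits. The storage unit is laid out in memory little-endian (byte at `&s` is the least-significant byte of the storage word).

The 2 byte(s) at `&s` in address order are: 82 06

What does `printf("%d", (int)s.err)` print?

2

[0]=0x82 [1]=0x06 (little-endian) → word 0x0682
err [0+:6] = (word>>0) & 0x3f = 2  ←
prio [6+:10] = (word>>6) & 0x3ff = 26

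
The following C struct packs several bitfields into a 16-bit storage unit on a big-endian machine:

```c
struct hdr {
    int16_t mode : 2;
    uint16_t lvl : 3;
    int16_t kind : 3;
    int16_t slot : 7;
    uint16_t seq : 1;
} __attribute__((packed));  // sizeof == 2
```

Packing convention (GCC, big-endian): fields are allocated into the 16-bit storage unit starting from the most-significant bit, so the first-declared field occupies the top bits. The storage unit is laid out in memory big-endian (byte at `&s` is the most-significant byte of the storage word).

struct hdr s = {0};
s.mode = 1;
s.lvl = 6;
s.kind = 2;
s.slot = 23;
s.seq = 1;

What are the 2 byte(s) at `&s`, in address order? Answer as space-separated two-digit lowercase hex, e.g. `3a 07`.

72 2f

mode (2b) val=1 bits=0x1 at bit 14: 0x4000
lvl (3b) val=6 bits=0x6 at bit 11: 0x7000
kind (3b) val=2 bits=0x2 at bit 8: 0x7200
slot (7b) val=23 bits=0x17 at bit 1: 0x722e
seq (1b) val=1 bits=0x1 at bit 0: 0x722f
word = 0x722f → big-endian bytes:
  [0]=0x72  [1]=0x2f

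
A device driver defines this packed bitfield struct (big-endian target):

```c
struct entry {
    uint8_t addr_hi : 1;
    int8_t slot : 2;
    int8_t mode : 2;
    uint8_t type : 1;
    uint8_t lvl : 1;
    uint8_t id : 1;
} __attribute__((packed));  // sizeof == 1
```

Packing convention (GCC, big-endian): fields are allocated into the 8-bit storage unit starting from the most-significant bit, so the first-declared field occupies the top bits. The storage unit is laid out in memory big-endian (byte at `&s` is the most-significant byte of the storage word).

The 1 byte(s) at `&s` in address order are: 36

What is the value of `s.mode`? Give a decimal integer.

[0]=0x36 (big-endian) → word 0x36
addr_hi [7+:1] = (word>>7) & 0x1 = 0
slot [5+:2] = (word>>5) & 0x3 = 1
mode [3+:2] = (word>>3) & 0x3 = 2  ←
type [2+:1] = (word>>2) & 0x1 = 1
lvl [1+:1] = (word>>1) & 0x1 = 1
id [0+:1] = (word>>0) & 0x1 = 0
mode signed 2b, MSB=1: 2 - 4 = -2

-2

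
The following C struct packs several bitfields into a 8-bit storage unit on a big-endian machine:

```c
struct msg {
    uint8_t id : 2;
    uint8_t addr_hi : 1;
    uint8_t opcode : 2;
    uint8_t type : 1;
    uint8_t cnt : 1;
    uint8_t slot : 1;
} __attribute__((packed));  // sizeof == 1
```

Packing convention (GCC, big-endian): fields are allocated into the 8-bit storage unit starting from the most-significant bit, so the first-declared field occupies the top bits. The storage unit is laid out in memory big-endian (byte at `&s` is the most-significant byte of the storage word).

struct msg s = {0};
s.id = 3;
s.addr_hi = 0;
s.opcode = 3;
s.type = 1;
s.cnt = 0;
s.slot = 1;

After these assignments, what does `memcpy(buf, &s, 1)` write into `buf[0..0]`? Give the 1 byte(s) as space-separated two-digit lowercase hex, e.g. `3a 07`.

dd

id (2b) val=3 bits=0x3 at bit 6: 0xc0
addr_hi (1b) val=0 bits=0x0 at bit 5: 0xc0
opcode (2b) val=3 bits=0x3 at bit 3: 0xd8
type (1b) val=1 bits=0x1 at bit 2: 0xdc
cnt (1b) val=0 bits=0x0 at bit 1: 0xdc
slot (1b) val=1 bits=0x1 at bit 0: 0xdd
word = 0xdd → big-endian bytes:
  [0]=0xdd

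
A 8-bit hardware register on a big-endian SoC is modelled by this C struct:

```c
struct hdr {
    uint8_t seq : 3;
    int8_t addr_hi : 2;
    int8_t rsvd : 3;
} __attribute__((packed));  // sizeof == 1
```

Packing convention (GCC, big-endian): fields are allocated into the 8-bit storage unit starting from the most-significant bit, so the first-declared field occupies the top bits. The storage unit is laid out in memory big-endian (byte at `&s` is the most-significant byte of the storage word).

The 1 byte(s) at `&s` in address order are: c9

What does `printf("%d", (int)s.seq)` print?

[0]=0xc9 (big-endian) → word 0xc9
seq [5+:3] = (word>>5) & 0x7 = 6  ←
addr_hi [3+:2] = (word>>3) & 0x3 = 1
rsvd [0+:3] = (word>>0) & 0x7 = 1

6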